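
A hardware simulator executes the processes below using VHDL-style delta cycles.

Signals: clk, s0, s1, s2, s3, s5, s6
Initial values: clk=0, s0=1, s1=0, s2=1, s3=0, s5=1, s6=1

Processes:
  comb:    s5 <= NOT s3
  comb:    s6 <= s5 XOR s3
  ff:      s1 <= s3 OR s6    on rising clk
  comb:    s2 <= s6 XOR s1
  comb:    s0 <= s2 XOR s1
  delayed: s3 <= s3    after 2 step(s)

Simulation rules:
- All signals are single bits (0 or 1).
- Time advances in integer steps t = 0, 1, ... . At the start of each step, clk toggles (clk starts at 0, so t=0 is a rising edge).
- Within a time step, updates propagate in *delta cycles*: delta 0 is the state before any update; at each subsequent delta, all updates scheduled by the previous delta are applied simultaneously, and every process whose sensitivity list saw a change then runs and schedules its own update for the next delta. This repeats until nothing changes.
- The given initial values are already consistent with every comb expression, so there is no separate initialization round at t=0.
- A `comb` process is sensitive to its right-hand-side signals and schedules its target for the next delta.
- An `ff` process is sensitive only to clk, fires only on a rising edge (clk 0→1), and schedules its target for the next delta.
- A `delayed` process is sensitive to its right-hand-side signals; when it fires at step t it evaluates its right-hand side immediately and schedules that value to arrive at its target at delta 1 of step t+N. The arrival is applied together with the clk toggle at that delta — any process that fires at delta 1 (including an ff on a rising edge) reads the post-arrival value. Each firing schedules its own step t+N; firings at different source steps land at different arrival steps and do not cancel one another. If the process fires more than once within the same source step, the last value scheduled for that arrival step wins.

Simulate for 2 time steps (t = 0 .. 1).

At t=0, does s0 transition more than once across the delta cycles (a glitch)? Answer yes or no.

[bits: s6,s3,s1,s5,s0,s2,clk]
t=0: Δ0=1001110 Δ1=1001111 Δ2=1011111 Δ3=1011001 Δ4=1011101 | 4Δ
t=1: Δ0=1011101 Δ1=1011100 | 1Δ

yes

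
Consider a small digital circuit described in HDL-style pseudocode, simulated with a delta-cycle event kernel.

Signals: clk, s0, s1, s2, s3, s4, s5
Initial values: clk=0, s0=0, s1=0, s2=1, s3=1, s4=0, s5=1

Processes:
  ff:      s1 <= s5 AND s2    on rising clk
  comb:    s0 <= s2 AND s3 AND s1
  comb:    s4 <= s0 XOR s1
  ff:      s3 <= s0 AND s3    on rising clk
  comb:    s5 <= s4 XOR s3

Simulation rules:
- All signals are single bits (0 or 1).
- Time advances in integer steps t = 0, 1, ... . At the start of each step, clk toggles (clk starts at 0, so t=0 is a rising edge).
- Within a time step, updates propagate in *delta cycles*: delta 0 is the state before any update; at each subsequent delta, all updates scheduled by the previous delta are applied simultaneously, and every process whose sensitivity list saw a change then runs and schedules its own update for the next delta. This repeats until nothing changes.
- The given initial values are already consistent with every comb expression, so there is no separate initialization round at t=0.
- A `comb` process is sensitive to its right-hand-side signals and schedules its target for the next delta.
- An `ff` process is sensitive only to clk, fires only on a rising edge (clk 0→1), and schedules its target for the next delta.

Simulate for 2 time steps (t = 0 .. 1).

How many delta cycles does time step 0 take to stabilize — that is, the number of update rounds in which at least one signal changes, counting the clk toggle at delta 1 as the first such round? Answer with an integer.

4

t=0 Δ0: s1=0 s5=1 clk=0 s0=0 s2=1 s4=0 s3=1
  Δ1: clk:0→1
  Δ2: s1:0→1, s3:1→0
  Δ3: s5:1→0, s4:0→1
  Δ4: s5:0→1
  (4Δ to stable)
t=1 Δ0: s1=1 s5=1 clk=1 s0=0 s2=1 s4=1 s3=0
  Δ1: clk:1→0
  (1Δ to stable)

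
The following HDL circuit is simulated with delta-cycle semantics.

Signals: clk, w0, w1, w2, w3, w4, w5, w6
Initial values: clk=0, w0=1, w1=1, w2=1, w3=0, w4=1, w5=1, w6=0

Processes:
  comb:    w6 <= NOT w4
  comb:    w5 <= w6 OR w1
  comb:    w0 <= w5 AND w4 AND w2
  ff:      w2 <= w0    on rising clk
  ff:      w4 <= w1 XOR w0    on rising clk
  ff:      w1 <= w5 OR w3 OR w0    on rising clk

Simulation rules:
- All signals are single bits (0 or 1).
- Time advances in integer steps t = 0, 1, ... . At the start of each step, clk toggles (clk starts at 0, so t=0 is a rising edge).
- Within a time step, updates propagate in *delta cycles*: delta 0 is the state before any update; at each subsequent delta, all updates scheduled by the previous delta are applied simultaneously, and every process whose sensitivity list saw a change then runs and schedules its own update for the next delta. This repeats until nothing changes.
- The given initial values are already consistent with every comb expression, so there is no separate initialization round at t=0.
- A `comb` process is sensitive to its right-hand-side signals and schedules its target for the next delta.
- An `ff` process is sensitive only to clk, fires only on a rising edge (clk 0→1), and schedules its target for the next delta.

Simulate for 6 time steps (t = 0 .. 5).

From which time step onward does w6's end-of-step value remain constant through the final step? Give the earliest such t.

[bits: w1,w6,w2,w5,w4,w0,clk,w3]
t=0: Δ0=10111100 Δ1=10111110 Δ2=10110110 Δ3=11110010 | 3Δ
t=1: Δ0=11110010 Δ1=11110000 | 1Δ
t=2: Δ0=11110000 Δ1=11110010 Δ2=11011010 Δ3=10011010 | 3Δ
t=3: Δ0=10011010 Δ1=10011000 | 1Δ
t=4: Δ0=10011000 Δ1=10011010 | 1Δ
t=5: Δ0=10011010 Δ1=10011000 | 1Δ

2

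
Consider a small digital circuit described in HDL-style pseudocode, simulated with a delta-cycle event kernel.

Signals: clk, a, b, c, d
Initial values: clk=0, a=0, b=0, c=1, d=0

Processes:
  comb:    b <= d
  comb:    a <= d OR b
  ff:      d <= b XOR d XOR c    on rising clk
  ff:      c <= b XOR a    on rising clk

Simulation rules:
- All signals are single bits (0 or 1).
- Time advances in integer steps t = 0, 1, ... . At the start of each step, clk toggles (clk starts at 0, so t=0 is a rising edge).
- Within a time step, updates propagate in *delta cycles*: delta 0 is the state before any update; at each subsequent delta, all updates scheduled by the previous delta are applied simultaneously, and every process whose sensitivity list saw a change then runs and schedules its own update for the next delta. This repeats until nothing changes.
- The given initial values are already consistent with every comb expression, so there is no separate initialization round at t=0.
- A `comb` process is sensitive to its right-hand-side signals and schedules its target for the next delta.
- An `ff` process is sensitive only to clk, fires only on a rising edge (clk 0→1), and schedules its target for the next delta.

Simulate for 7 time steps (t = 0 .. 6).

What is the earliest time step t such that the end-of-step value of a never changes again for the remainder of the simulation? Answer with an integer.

2

t=0 Δ0: a=0 c=1 d=0 clk=0 b=0
  Δ1: clk:0→1
  Δ2: c:1→0, d:0→1
  Δ3: a:0→1, b:0→1
  (3Δ to stable)
t=1 Δ0: a=1 c=0 d=1 clk=1 b=1
  Δ1: clk:1→0
  (1Δ to stable)
t=2 Δ0: a=1 c=0 d=1 clk=0 b=1
  Δ1: clk:0→1
  Δ2: d:1→0
  Δ3: b:1→0
  Δ4: a:1→0
  (4Δ to stable)
t=3 Δ0: a=0 c=0 d=0 clk=1 b=0
  Δ1: clk:1→0
  (1Δ to stable)
t=4 Δ0: a=0 c=0 d=0 clk=0 b=0
  Δ1: clk:0→1
  (1Δ to stable)
t=5 Δ0: a=0 c=0 d=0 clk=1 b=0
  Δ1: clk:1→0
  (1Δ to stable)
t=6 Δ0: a=0 c=0 d=0 clk=0 b=0
  Δ1: clk:0→1
  (1Δ to stable)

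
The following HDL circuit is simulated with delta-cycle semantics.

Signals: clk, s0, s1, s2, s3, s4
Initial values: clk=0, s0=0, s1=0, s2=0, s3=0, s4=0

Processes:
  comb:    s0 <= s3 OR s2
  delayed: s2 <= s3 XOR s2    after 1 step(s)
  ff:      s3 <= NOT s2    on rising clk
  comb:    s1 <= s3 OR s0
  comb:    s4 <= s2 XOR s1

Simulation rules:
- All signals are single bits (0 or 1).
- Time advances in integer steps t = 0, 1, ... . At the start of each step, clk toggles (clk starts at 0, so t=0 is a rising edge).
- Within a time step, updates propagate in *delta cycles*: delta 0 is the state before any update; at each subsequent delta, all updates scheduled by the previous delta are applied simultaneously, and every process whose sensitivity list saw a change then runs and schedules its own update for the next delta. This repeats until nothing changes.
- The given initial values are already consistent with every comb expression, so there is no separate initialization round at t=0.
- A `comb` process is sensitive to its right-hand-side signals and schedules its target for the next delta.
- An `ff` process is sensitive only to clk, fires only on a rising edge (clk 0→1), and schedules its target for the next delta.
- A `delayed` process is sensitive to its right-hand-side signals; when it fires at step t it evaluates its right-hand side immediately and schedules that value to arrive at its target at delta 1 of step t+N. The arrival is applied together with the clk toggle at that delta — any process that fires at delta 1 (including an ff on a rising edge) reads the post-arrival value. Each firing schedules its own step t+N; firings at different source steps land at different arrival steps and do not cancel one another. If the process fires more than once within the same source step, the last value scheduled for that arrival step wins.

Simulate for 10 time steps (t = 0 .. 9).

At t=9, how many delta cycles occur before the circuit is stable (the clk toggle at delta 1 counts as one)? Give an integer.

t0.Δ0 s0=0 s3=0 s4=0 s1=0 clk=0 s2=0
t0.Δ1 s0=0 s3=0 s4=0 s1=0 clk=1 s2=0
t0.Δ2 s0=0 s3=1 s4=0 s1=0 clk=1 s2=0
t0.Δ3 s0=1 s3=1 s4=0 s1=1 clk=1 s2=0
t0.Δ4 s0=1 s3=1 s4=1 s1=1 clk=1 s2=0
t1.Δ0 s0=1 s3=1 s4=1 s1=1 clk=1 s2=0
t1.Δ1 s0=1 s3=1 s4=1 s1=1 clk=0 s2=1
t1.Δ2 s0=1 s3=1 s4=0 s1=1 clk=0 s2=1
t2.Δ0 s0=1 s3=1 s4=0 s1=1 clk=0 s2=1
t2.Δ1 s0=1 s3=1 s4=0 s1=1 clk=1 s2=0
t2.Δ2 s0=1 s3=1 s4=1 s1=1 clk=1 s2=0
t3.Δ0 s0=1 s3=1 s4=1 s1=1 clk=1 s2=0
t3.Δ1 s0=1 s3=1 s4=1 s1=1 clk=0 s2=1
t3.Δ2 s0=1 s3=1 s4=0 s1=1 clk=0 s2=1
t4.Δ0 s0=1 s3=1 s4=0 s1=1 clk=0 s2=1
t4.Δ1 s0=1 s3=1 s4=0 s1=1 clk=1 s2=0
t4.Δ2 s0=1 s3=1 s4=1 s1=1 clk=1 s2=0
t5.Δ0 s0=1 s3=1 s4=1 s1=1 clk=1 s2=0
t5.Δ1 s0=1 s3=1 s4=1 s1=1 clk=0 s2=1
t5.Δ2 s0=1 s3=1 s4=0 s1=1 clk=0 s2=1
t6.Δ0 s0=1 s3=1 s4=0 s1=1 clk=0 s2=1
t6.Δ1 s0=1 s3=1 s4=0 s1=1 clk=1 s2=0
t6.Δ2 s0=1 s3=1 s4=1 s1=1 clk=1 s2=0
t7.Δ0 s0=1 s3=1 s4=1 s1=1 clk=1 s2=0
t7.Δ1 s0=1 s3=1 s4=1 s1=1 clk=0 s2=1
t7.Δ2 s0=1 s3=1 s4=0 s1=1 clk=0 s2=1
t8.Δ0 s0=1 s3=1 s4=0 s1=1 clk=0 s2=1
t8.Δ1 s0=1 s3=1 s4=0 s1=1 clk=1 s2=0
t8.Δ2 s0=1 s3=1 s4=1 s1=1 clk=1 s2=0
t9.Δ0 s0=1 s3=1 s4=1 s1=1 clk=1 s2=0
t9.Δ1 s0=1 s3=1 s4=1 s1=1 clk=0 s2=1
t9.Δ2 s0=1 s3=1 s4=0 s1=1 clk=0 s2=1

2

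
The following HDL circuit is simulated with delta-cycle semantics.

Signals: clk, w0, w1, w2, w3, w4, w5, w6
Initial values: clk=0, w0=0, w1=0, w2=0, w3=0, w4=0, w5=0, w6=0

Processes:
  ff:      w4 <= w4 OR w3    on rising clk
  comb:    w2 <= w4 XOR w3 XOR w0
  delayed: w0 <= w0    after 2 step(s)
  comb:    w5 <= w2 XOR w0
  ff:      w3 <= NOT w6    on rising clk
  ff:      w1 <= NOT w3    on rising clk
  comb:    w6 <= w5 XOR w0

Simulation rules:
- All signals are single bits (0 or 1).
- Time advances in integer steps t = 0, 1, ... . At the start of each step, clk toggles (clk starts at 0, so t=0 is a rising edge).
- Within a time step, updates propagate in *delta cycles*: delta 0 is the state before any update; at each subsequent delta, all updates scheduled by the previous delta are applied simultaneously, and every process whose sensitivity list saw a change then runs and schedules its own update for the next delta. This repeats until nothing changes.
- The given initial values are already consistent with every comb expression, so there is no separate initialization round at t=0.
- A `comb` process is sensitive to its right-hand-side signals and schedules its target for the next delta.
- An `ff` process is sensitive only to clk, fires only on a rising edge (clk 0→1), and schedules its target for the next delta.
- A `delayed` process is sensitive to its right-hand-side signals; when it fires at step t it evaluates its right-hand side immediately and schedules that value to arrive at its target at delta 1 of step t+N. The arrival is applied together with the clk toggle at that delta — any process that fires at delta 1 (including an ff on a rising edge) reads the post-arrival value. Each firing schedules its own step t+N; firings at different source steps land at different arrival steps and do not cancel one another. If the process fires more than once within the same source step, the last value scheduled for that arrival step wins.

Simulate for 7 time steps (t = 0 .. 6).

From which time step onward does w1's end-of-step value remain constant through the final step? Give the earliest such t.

t0.Δ0 w3=0 w5=0 w0=0 clk=0 w6=0 w1=0 w4=0 w2=0
t0.Δ1 w3=0 w5=0 w0=0 clk=1 w6=0 w1=0 w4=0 w2=0
t0.Δ2 w3=1 w5=0 w0=0 clk=1 w6=0 w1=1 w4=0 w2=0
t0.Δ3 w3=1 w5=0 w0=0 clk=1 w6=0 w1=1 w4=0 w2=1
t0.Δ4 w3=1 w5=1 w0=0 clk=1 w6=0 w1=1 w4=0 w2=1
t0.Δ5 w3=1 w5=1 w0=0 clk=1 w6=1 w1=1 w4=0 w2=1
t1.Δ0 w3=1 w5=1 w0=0 clk=1 w6=1 w1=1 w4=0 w2=1
t1.Δ1 w3=1 w5=1 w0=0 clk=0 w6=1 w1=1 w4=0 w2=1
t2.Δ0 w3=1 w5=1 w0=0 clk=0 w6=1 w1=1 w4=0 w2=1
t2.Δ1 w3=1 w5=1 w0=0 clk=1 w6=1 w1=1 w4=0 w2=1
t2.Δ2 w3=0 w5=1 w0=0 clk=1 w6=1 w1=0 w4=1 w2=1
t3.Δ0 w3=0 w5=1 w0=0 clk=1 w6=1 w1=0 w4=1 w2=1
t3.Δ1 w3=0 w5=1 w0=0 clk=0 w6=1 w1=0 w4=1 w2=1
t4.Δ0 w3=0 w5=1 w0=0 clk=0 w6=1 w1=0 w4=1 w2=1
t4.Δ1 w3=0 w5=1 w0=0 clk=1 w6=1 w1=0 w4=1 w2=1
t4.Δ2 w3=0 w5=1 w0=0 clk=1 w6=1 w1=1 w4=1 w2=1
t5.Δ0 w3=0 w5=1 w0=0 clk=1 w6=1 w1=1 w4=1 w2=1
t5.Δ1 w3=0 w5=1 w0=0 clk=0 w6=1 w1=1 w4=1 w2=1
t6.Δ0 w3=0 w5=1 w0=0 clk=0 w6=1 w1=1 w4=1 w2=1
t6.Δ1 w3=0 w5=1 w0=0 clk=1 w6=1 w1=1 w4=1 w2=1

4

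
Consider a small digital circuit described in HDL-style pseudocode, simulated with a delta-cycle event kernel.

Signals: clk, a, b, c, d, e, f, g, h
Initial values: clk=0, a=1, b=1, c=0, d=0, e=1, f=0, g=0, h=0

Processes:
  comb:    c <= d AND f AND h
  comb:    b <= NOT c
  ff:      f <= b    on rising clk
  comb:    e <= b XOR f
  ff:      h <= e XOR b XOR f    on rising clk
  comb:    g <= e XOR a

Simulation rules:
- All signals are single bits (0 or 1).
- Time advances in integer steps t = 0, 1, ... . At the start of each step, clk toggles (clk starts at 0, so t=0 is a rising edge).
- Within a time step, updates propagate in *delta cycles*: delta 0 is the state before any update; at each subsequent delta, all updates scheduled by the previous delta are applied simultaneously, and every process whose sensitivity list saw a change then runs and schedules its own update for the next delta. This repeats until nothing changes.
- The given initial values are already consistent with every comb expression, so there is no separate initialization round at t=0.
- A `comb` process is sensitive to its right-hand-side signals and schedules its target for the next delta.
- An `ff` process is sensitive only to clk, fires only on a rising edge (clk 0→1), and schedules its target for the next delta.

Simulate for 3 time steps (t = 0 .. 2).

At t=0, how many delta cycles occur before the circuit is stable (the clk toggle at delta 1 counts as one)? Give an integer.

4

[bits: f,d,a,h,clk,e,g,b,c]
t=0: Δ0=001001010 Δ1=001011010 Δ2=101011010 Δ3=101010010 Δ4=101010110 | 4Δ
t=1: Δ0=101010110 Δ1=101000110 | 1Δ
t=2: Δ0=101000110 Δ1=101010110 | 1Δ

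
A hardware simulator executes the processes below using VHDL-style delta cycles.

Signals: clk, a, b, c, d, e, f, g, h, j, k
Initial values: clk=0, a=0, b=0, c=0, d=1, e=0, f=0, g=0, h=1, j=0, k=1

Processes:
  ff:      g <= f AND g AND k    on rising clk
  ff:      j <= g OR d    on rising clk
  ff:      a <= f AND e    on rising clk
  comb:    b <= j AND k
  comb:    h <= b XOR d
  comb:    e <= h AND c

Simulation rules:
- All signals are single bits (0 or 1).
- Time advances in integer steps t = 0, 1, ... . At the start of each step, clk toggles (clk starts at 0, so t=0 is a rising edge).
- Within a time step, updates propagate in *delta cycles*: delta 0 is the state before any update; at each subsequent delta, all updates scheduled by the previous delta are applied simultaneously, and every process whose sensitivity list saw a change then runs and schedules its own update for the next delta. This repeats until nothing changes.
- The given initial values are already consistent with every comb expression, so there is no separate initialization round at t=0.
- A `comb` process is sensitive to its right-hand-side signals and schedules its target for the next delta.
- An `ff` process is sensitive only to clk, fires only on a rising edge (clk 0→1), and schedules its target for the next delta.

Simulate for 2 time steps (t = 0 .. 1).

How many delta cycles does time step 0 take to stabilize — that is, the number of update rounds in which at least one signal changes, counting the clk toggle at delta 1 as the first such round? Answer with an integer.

[bits: c,h,a,b,d,j,e,k,clk,g,f]
t=0: Δ0=01001001000 Δ1=01001001100 Δ2=01001101100 Δ3=01011101100 Δ4=00011101100 | 4Δ
t=1: Δ0=00011101100 Δ1=00011101000 | 1Δ

4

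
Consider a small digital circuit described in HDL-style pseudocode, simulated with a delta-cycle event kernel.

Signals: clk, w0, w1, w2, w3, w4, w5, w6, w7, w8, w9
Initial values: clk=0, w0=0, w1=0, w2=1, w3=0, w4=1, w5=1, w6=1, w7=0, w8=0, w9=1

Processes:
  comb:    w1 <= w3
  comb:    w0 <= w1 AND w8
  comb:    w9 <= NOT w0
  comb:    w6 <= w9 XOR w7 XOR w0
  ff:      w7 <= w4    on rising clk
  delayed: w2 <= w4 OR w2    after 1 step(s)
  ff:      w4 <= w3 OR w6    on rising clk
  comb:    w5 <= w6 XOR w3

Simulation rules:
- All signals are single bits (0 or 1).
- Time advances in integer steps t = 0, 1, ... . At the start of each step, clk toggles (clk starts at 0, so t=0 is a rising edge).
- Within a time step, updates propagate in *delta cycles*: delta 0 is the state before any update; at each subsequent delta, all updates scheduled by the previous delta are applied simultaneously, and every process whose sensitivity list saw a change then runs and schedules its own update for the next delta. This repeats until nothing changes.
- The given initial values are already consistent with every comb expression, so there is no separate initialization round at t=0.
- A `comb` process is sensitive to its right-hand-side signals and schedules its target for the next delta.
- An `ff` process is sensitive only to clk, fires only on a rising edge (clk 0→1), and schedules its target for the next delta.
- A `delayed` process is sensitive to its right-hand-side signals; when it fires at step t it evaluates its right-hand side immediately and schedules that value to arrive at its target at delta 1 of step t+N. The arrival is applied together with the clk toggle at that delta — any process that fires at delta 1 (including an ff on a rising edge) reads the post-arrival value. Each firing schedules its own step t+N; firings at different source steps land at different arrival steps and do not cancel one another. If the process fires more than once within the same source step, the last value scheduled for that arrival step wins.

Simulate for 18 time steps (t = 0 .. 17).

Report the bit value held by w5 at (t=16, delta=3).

1

[bits: w6,w7,w2,w1,w0,w5,w9,w4,w3,clk,w8]
t=0: Δ0=10100111000 Δ1=10100111010 Δ2=11100111010 Δ3=01100111010 Δ4=01100011010 | 4Δ
t=1: Δ0=01100011010 Δ1=01100011000 | 1Δ
t=2: Δ0=01100011000 Δ1=01100011010 Δ2=01100010010 | 2Δ
t=3: Δ0=01100010010 Δ1=01100010000 | 1Δ
t=4: Δ0=01100010000 Δ1=01100010010 Δ2=00100010010 Δ3=10100010010 Δ4=10100110010 | 4Δ
t=5: Δ0=10100110010 Δ1=10100110000 | 1Δ
t=6: Δ0=10100110000 Δ1=10100110010 Δ2=10100111010 | 2Δ
t=7: Δ0=10100111010 Δ1=10100111000 | 1Δ
t=8: Δ0=10100111000 Δ1=10100111010 Δ2=11100111010 Δ3=01100111010 Δ4=01100011010 | 4Δ
t=9: Δ0=01100011010 Δ1=01100011000 | 1Δ
t=10: Δ0=01100011000 Δ1=01100011010 Δ2=01100010010 | 2Δ
t=11: Δ0=01100010010 Δ1=01100010000 | 1Δ
t=12: Δ0=01100010000 Δ1=01100010010 Δ2=00100010010 Δ3=10100010010 Δ4=10100110010 | 4Δ
t=13: Δ0=10100110010 Δ1=10100110000 | 1Δ
t=14: Δ0=10100110000 Δ1=10100110010 Δ2=10100111010 | 2Δ
t=15: Δ0=10100111010 Δ1=10100111000 | 1Δ
t=16: Δ0=10100111000 Δ1=10100111010 Δ2=11100111010 Δ3=01100111010 Δ4=01100011010 | 4Δ
t=17: Δ0=01100011010 Δ1=01100011000 | 1Δ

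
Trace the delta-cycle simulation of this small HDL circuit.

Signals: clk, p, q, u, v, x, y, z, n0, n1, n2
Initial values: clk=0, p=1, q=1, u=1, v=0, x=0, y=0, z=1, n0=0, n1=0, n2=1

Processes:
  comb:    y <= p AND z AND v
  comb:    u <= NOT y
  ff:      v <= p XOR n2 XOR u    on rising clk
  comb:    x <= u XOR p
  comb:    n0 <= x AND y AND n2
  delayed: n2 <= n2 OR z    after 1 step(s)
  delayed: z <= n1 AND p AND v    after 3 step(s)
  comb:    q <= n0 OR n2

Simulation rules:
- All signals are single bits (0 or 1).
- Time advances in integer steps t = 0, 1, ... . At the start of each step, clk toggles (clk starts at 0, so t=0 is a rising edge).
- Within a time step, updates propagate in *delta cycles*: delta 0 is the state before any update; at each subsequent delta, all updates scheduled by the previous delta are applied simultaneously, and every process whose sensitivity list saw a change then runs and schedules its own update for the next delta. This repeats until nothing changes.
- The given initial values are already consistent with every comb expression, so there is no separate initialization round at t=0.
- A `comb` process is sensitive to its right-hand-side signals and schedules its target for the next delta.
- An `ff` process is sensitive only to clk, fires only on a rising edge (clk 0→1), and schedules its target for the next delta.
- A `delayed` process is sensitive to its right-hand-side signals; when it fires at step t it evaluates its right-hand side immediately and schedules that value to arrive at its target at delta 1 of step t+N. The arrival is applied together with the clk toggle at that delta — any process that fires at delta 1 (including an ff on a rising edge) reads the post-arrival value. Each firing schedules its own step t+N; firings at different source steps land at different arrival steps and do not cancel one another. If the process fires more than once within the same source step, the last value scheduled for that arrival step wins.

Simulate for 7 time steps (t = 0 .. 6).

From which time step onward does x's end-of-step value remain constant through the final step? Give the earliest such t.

2

t0.Δ0 clk=0 u=1 v=0 q=1 n0=0 n1=0 p=1 y=0 z=1 n2=1 x=0
t0.Δ1 clk=1 u=1 v=0 q=1 n0=0 n1=0 p=1 y=0 z=1 n2=1 x=0
t0.Δ2 clk=1 u=1 v=1 q=1 n0=0 n1=0 p=1 y=0 z=1 n2=1 x=0
t0.Δ3 clk=1 u=1 v=1 q=1 n0=0 n1=0 p=1 y=1 z=1 n2=1 x=0
t0.Δ4 clk=1 u=0 v=1 q=1 n0=0 n1=0 p=1 y=1 z=1 n2=1 x=0
t0.Δ5 clk=1 u=0 v=1 q=1 n0=0 n1=0 p=1 y=1 z=1 n2=1 x=1
t0.Δ6 clk=1 u=0 v=1 q=1 n0=1 n1=0 p=1 y=1 z=1 n2=1 x=1
t1.Δ0 clk=1 u=0 v=1 q=1 n0=1 n1=0 p=1 y=1 z=1 n2=1 x=1
t1.Δ1 clk=0 u=0 v=1 q=1 n0=1 n1=0 p=1 y=1 z=1 n2=1 x=1
t2.Δ0 clk=0 u=0 v=1 q=1 n0=1 n1=0 p=1 y=1 z=1 n2=1 x=1
t2.Δ1 clk=1 u=0 v=1 q=1 n0=1 n1=0 p=1 y=1 z=1 n2=1 x=1
t2.Δ2 clk=1 u=0 v=0 q=1 n0=1 n1=0 p=1 y=1 z=1 n2=1 x=1
t2.Δ3 clk=1 u=0 v=0 q=1 n0=1 n1=0 p=1 y=0 z=1 n2=1 x=1
t2.Δ4 clk=1 u=1 v=0 q=1 n0=0 n1=0 p=1 y=0 z=1 n2=1 x=1
t2.Δ5 clk=1 u=1 v=0 q=1 n0=0 n1=0 p=1 y=0 z=1 n2=1 x=0
t3.Δ0 clk=1 u=1 v=0 q=1 n0=0 n1=0 p=1 y=0 z=1 n2=1 x=0
t3.Δ1 clk=0 u=1 v=0 q=1 n0=0 n1=0 p=1 y=0 z=0 n2=1 x=0
t4.Δ0 clk=0 u=1 v=0 q=1 n0=0 n1=0 p=1 y=0 z=0 n2=1 x=0
t4.Δ1 clk=1 u=1 v=0 q=1 n0=0 n1=0 p=1 y=0 z=0 n2=1 x=0
t4.Δ2 clk=1 u=1 v=1 q=1 n0=0 n1=0 p=1 y=0 z=0 n2=1 x=0
t5.Δ0 clk=1 u=1 v=1 q=1 n0=0 n1=0 p=1 y=0 z=0 n2=1 x=0
t5.Δ1 clk=0 u=1 v=1 q=1 n0=0 n1=0 p=1 y=0 z=0 n2=1 x=0
t6.Δ0 clk=0 u=1 v=1 q=1 n0=0 n1=0 p=1 y=0 z=0 n2=1 x=0
t6.Δ1 clk=1 u=1 v=1 q=1 n0=0 n1=0 p=1 y=0 z=0 n2=1 x=0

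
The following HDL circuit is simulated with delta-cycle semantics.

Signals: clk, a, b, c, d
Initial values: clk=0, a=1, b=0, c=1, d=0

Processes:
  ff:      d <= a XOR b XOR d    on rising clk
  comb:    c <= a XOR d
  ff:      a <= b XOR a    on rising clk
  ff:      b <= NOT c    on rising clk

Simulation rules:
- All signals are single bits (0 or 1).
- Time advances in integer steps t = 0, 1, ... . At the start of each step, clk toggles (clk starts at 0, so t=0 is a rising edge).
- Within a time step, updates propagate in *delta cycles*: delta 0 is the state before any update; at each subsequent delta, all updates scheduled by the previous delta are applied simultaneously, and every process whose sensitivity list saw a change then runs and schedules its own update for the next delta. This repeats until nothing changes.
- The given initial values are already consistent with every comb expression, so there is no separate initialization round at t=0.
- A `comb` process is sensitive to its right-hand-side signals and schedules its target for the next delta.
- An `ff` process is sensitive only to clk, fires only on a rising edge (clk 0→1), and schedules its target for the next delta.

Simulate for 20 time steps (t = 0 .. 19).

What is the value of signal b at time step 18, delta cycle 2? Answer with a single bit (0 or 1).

t=0 Δ0: clk=0 a=1 b=0 d=0 c=1
  Δ1: clk:0→1
  Δ2: d:0→1
  Δ3: c:1→0
  (3Δ to stable)
t=1 Δ0: clk=1 a=1 b=0 d=1 c=0
  Δ1: clk:1→0
  (1Δ to stable)
t=2 Δ0: clk=0 a=1 b=0 d=1 c=0
  Δ1: clk:0→1
  Δ2: b:0→1, d:1→0
  Δ3: c:0→1
  (3Δ to stable)
t=3 Δ0: clk=1 a=1 b=1 d=0 c=1
  Δ1: clk:1→0
  (1Δ to stable)
t=4 Δ0: clk=0 a=1 b=1 d=0 c=1
  Δ1: clk:0→1
  Δ2: a:1→0, b:1→0
  Δ3: c:1→0
  (3Δ to stable)
t=5 Δ0: clk=1 a=0 b=0 d=0 c=0
  Δ1: clk:1→0
  (1Δ to stable)
t=6 Δ0: clk=0 a=0 b=0 d=0 c=0
  Δ1: clk:0→1
  Δ2: b:0→1
  (2Δ to stable)
t=7 Δ0: clk=1 a=0 b=1 d=0 c=0
  Δ1: clk:1→0
  (1Δ to stable)
t=8 Δ0: clk=0 a=0 b=1 d=0 c=0
  Δ1: clk:0→1
  Δ2: a:0→1, d:0→1
  (2Δ to stable)
t=9 Δ0: clk=1 a=1 b=1 d=1 c=0
  Δ1: clk:1→0
  (1Δ to stable)
t=10 Δ0: clk=0 a=1 b=1 d=1 c=0
  Δ1: clk:0→1
  Δ2: a:1→0
  Δ3: c:0→1
  (3Δ to stable)
t=11 Δ0: clk=1 a=0 b=1 d=1 c=1
  Δ1: clk:1→0
  (1Δ to stable)
t=12 Δ0: clk=0 a=0 b=1 d=1 c=1
  Δ1: clk:0→1
  Δ2: a:0→1, b:1→0, d:1→0
  (2Δ to stable)
t=13 Δ0: clk=1 a=1 b=0 d=0 c=1
  Δ1: clk:1→0
  (1Δ to stable)
t=14 Δ0: clk=0 a=1 b=0 d=0 c=1
  Δ1: clk:0→1
  Δ2: d:0→1
  Δ3: c:1→0
  (3Δ to stable)
t=15 Δ0: clk=1 a=1 b=0 d=1 c=0
  Δ1: clk:1→0
  (1Δ to stable)
t=16 Δ0: clk=0 a=1 b=0 d=1 c=0
  Δ1: clk:0→1
  Δ2: b:0→1, d:1→0
  Δ3: c:0→1
  (3Δ to stable)
t=17 Δ0: clk=1 a=1 b=1 d=0 c=1
  Δ1: clk:1→0
  (1Δ to stable)
t=18 Δ0: clk=0 a=1 b=1 d=0 c=1
  Δ1: clk:0→1
  Δ2: a:1→0, b:1→0
  Δ3: c:1→0
  (3Δ to stable)
t=19 Δ0: clk=1 a=0 b=0 d=0 c=0
  Δ1: clk:1→0
  (1Δ to stable)

0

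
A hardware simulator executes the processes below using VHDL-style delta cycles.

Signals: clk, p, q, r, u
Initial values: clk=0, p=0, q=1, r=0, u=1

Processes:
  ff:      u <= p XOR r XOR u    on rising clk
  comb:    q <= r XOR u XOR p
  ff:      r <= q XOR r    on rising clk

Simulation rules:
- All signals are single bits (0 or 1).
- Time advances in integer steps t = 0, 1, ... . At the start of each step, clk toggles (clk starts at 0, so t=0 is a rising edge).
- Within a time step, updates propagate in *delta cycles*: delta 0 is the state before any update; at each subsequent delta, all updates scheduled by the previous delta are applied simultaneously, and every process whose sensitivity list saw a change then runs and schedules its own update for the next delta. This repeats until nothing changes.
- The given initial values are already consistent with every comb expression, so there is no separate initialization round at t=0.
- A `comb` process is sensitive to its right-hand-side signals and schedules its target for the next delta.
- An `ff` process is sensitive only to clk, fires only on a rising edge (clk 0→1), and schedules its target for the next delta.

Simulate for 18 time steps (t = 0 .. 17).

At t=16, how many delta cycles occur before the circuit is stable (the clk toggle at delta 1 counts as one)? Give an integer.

2

t0.Δ0 clk=0 p=0 u=1 r=0 q=1
t0.Δ1 clk=1 p=0 u=1 r=0 q=1
t0.Δ2 clk=1 p=0 u=1 r=1 q=1
t0.Δ3 clk=1 p=0 u=1 r=1 q=0
t1.Δ0 clk=1 p=0 u=1 r=1 q=0
t1.Δ1 clk=0 p=0 u=1 r=1 q=0
t2.Δ0 clk=0 p=0 u=1 r=1 q=0
t2.Δ1 clk=1 p=0 u=1 r=1 q=0
t2.Δ2 clk=1 p=0 u=0 r=1 q=0
t2.Δ3 clk=1 p=0 u=0 r=1 q=1
t3.Δ0 clk=1 p=0 u=0 r=1 q=1
t3.Δ1 clk=0 p=0 u=0 r=1 q=1
t4.Δ0 clk=0 p=0 u=0 r=1 q=1
t4.Δ1 clk=1 p=0 u=0 r=1 q=1
t4.Δ2 clk=1 p=0 u=1 r=0 q=1
t5.Δ0 clk=1 p=0 u=1 r=0 q=1
t5.Δ1 clk=0 p=0 u=1 r=0 q=1
t6.Δ0 clk=0 p=0 u=1 r=0 q=1
t6.Δ1 clk=1 p=0 u=1 r=0 q=1
t6.Δ2 clk=1 p=0 u=1 r=1 q=1
t6.Δ3 clk=1 p=0 u=1 r=1 q=0
t7.Δ0 clk=1 p=0 u=1 r=1 q=0
t7.Δ1 clk=0 p=0 u=1 r=1 q=0
t8.Δ0 clk=0 p=0 u=1 r=1 q=0
t8.Δ1 clk=1 p=0 u=1 r=1 q=0
t8.Δ2 clk=1 p=0 u=0 r=1 q=0
t8.Δ3 clk=1 p=0 u=0 r=1 q=1
t9.Δ0 clk=1 p=0 u=0 r=1 q=1
t9.Δ1 clk=0 p=0 u=0 r=1 q=1
t10.Δ0 clk=0 p=0 u=0 r=1 q=1
t10.Δ1 clk=1 p=0 u=0 r=1 q=1
t10.Δ2 clk=1 p=0 u=1 r=0 q=1
t11.Δ0 clk=1 p=0 u=1 r=0 q=1
t11.Δ1 clk=0 p=0 u=1 r=0 q=1
t12.Δ0 clk=0 p=0 u=1 r=0 q=1
t12.Δ1 clk=1 p=0 u=1 r=0 q=1
t12.Δ2 clk=1 p=0 u=1 r=1 q=1
t12.Δ3 clk=1 p=0 u=1 r=1 q=0
t13.Δ0 clk=1 p=0 u=1 r=1 q=0
t13.Δ1 clk=0 p=0 u=1 r=1 q=0
t14.Δ0 clk=0 p=0 u=1 r=1 q=0
t14.Δ1 clk=1 p=0 u=1 r=1 q=0
t14.Δ2 clk=1 p=0 u=0 r=1 q=0
t14.Δ3 clk=1 p=0 u=0 r=1 q=1
t15.Δ0 clk=1 p=0 u=0 r=1 q=1
t15.Δ1 clk=0 p=0 u=0 r=1 q=1
t16.Δ0 clk=0 p=0 u=0 r=1 q=1
t16.Δ1 clk=1 p=0 u=0 r=1 q=1
t16.Δ2 clk=1 p=0 u=1 r=0 q=1
t17.Δ0 clk=1 p=0 u=1 r=0 q=1
t17.Δ1 clk=0 p=0 u=1 r=0 q=1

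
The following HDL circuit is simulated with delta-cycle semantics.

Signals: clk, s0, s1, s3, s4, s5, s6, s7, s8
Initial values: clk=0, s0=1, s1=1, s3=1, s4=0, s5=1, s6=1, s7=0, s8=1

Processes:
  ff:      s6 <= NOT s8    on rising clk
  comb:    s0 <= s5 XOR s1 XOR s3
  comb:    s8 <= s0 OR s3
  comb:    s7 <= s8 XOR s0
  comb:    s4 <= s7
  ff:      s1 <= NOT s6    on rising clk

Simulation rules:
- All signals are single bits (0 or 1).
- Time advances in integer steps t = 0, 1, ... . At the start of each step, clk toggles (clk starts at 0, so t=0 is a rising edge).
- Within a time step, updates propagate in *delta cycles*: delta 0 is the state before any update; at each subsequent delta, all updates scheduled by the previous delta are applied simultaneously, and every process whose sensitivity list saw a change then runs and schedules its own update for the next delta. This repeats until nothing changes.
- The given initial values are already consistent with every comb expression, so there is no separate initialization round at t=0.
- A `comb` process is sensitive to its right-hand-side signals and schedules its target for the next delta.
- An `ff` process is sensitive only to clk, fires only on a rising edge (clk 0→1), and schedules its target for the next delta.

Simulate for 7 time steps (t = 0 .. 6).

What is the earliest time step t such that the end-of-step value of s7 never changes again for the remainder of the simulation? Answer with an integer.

2

t0.Δ0 s0=1 s8=1 s3=1 clk=0 s1=1 s7=0 s6=1 s5=1 s4=0
t0.Δ1 s0=1 s8=1 s3=1 clk=1 s1=1 s7=0 s6=1 s5=1 s4=0
t0.Δ2 s0=1 s8=1 s3=1 clk=1 s1=0 s7=0 s6=0 s5=1 s4=0
t0.Δ3 s0=0 s8=1 s3=1 clk=1 s1=0 s7=0 s6=0 s5=1 s4=0
t0.Δ4 s0=0 s8=1 s3=1 clk=1 s1=0 s7=1 s6=0 s5=1 s4=0
t0.Δ5 s0=0 s8=1 s3=1 clk=1 s1=0 s7=1 s6=0 s5=1 s4=1
t1.Δ0 s0=0 s8=1 s3=1 clk=1 s1=0 s7=1 s6=0 s5=1 s4=1
t1.Δ1 s0=0 s8=1 s3=1 clk=0 s1=0 s7=1 s6=0 s5=1 s4=1
t2.Δ0 s0=0 s8=1 s3=1 clk=0 s1=0 s7=1 s6=0 s5=1 s4=1
t2.Δ1 s0=0 s8=1 s3=1 clk=1 s1=0 s7=1 s6=0 s5=1 s4=1
t2.Δ2 s0=0 s8=1 s3=1 clk=1 s1=1 s7=1 s6=0 s5=1 s4=1
t2.Δ3 s0=1 s8=1 s3=1 clk=1 s1=1 s7=1 s6=0 s5=1 s4=1
t2.Δ4 s0=1 s8=1 s3=1 clk=1 s1=1 s7=0 s6=0 s5=1 s4=1
t2.Δ5 s0=1 s8=1 s3=1 clk=1 s1=1 s7=0 s6=0 s5=1 s4=0
t3.Δ0 s0=1 s8=1 s3=1 clk=1 s1=1 s7=0 s6=0 s5=1 s4=0
t3.Δ1 s0=1 s8=1 s3=1 clk=0 s1=1 s7=0 s6=0 s5=1 s4=0
t4.Δ0 s0=1 s8=1 s3=1 clk=0 s1=1 s7=0 s6=0 s5=1 s4=0
t4.Δ1 s0=1 s8=1 s3=1 clk=1 s1=1 s7=0 s6=0 s5=1 s4=0
t5.Δ0 s0=1 s8=1 s3=1 clk=1 s1=1 s7=0 s6=0 s5=1 s4=0
t5.Δ1 s0=1 s8=1 s3=1 clk=0 s1=1 s7=0 s6=0 s5=1 s4=0
t6.Δ0 s0=1 s8=1 s3=1 clk=0 s1=1 s7=0 s6=0 s5=1 s4=0
t6.Δ1 s0=1 s8=1 s3=1 clk=1 s1=1 s7=0 s6=0 s5=1 s4=0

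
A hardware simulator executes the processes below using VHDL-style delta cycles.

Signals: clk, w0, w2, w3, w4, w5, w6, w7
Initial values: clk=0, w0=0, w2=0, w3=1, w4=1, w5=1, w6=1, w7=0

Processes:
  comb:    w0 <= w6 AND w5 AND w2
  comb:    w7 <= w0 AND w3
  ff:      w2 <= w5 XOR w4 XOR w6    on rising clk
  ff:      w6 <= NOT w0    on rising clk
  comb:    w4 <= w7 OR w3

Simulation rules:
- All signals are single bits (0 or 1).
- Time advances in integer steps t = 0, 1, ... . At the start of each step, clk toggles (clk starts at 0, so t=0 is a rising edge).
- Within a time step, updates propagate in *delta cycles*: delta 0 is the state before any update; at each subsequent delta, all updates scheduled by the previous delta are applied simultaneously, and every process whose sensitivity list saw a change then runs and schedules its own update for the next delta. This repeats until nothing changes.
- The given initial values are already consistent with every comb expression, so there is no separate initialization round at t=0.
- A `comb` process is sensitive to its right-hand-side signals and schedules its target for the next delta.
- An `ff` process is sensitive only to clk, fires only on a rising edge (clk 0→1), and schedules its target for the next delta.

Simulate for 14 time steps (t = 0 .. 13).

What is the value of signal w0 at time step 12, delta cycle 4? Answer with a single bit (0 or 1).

1

[bits: w6,w3,w0,w5,w7,w4,w2,clk]
t=0: Δ0=11010100 Δ1=11010101 Δ2=11010111 Δ3=11110111 Δ4=11111111 | 4Δ
t=1: Δ0=11111111 Δ1=11111110 | 1Δ
t=2: Δ0=11111110 Δ1=11111111 Δ2=01111111 Δ3=01011111 Δ4=01010111 | 4Δ
t=3: Δ0=01010111 Δ1=01010110 | 1Δ
t=4: Δ0=01010110 Δ1=01010111 Δ2=11010101 | 2Δ
t=5: Δ0=11010101 Δ1=11010100 | 1Δ
t=6: Δ0=11010100 Δ1=11010101 Δ2=11010111 Δ3=11110111 Δ4=11111111 | 4Δ
t=7: Δ0=11111111 Δ1=11111110 | 1Δ
t=8: Δ0=11111110 Δ1=11111111 Δ2=01111111 Δ3=01011111 Δ4=01010111 | 4Δ
t=9: Δ0=01010111 Δ1=01010110 | 1Δ
t=10: Δ0=01010110 Δ1=01010111 Δ2=11010101 | 2Δ
t=11: Δ0=11010101 Δ1=11010100 | 1Δ
t=12: Δ0=11010100 Δ1=11010101 Δ2=11010111 Δ3=11110111 Δ4=11111111 | 4Δ
t=13: Δ0=11111111 Δ1=11111110 | 1Δ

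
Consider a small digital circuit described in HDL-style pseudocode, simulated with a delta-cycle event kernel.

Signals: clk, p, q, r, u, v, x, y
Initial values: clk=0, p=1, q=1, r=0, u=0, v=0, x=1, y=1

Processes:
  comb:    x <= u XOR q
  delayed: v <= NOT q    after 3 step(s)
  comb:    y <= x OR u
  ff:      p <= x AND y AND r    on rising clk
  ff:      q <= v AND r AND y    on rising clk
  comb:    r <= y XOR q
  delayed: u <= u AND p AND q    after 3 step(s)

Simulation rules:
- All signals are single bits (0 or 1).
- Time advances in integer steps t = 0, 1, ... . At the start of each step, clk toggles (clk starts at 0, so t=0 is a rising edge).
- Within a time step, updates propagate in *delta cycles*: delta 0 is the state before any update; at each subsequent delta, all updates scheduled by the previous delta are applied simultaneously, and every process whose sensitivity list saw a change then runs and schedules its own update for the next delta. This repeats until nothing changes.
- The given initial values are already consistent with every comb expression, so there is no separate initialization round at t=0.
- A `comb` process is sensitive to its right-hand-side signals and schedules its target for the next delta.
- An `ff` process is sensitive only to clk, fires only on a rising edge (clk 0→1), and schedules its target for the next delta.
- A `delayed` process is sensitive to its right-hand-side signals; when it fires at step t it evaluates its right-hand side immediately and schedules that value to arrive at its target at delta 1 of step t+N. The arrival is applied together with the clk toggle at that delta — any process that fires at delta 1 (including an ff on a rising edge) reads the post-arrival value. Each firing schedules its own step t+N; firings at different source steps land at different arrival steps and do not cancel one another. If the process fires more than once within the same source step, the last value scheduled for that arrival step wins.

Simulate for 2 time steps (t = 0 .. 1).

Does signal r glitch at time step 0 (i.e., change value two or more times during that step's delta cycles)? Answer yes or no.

[bits: x,r,u,clk,y,v,p,q]
t=0: Δ0=10001011 Δ1=10011011 Δ2=10011000 Δ3=01011000 Δ4=01010000 Δ5=00010000 | 5Δ
t=1: Δ0=00010000 Δ1=00000000 | 1Δ

yes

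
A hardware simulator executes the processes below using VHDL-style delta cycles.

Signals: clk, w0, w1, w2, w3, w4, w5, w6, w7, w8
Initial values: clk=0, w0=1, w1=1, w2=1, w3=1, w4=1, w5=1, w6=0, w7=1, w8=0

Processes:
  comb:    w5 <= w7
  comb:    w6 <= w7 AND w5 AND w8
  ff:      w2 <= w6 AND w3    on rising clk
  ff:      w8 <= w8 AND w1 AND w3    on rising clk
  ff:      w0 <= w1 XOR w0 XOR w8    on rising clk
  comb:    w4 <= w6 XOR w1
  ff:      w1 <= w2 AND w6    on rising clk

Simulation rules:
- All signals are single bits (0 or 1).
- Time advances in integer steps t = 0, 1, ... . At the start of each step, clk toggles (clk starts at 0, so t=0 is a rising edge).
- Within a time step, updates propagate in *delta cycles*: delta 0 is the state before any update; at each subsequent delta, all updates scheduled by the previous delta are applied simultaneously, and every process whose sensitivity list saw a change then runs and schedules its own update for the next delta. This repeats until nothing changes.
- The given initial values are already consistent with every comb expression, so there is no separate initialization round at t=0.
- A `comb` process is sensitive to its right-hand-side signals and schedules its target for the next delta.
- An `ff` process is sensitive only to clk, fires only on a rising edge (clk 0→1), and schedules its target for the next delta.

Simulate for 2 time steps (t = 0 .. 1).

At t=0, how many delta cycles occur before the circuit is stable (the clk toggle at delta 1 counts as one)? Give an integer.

t0.Δ0 clk=0 w7=1 w6=0 w0=1 w2=1 w1=1 w8=0 w5=1 w4=1 w3=1
t0.Δ1 clk=1 w7=1 w6=0 w0=1 w2=1 w1=1 w8=0 w5=1 w4=1 w3=1
t0.Δ2 clk=1 w7=1 w6=0 w0=0 w2=0 w1=0 w8=0 w5=1 w4=1 w3=1
t0.Δ3 clk=1 w7=1 w6=0 w0=0 w2=0 w1=0 w8=0 w5=1 w4=0 w3=1
t1.Δ0 clk=1 w7=1 w6=0 w0=0 w2=0 w1=0 w8=0 w5=1 w4=0 w3=1
t1.Δ1 clk=0 w7=1 w6=0 w0=0 w2=0 w1=0 w8=0 w5=1 w4=0 w3=1

3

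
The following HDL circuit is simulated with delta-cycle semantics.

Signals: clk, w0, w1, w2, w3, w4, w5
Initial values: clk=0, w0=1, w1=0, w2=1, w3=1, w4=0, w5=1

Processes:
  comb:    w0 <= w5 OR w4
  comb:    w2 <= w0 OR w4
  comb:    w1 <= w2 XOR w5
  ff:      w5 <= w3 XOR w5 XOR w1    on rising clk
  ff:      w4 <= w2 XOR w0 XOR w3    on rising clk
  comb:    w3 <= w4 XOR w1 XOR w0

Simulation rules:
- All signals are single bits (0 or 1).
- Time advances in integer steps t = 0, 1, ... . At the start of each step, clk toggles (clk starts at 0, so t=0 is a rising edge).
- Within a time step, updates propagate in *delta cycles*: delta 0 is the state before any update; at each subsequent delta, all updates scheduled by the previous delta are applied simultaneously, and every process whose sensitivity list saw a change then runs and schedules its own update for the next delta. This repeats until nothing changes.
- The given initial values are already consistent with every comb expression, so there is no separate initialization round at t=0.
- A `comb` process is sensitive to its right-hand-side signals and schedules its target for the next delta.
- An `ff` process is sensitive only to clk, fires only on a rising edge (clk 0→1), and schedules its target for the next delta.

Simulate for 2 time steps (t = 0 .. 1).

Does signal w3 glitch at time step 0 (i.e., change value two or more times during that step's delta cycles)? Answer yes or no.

t=0 Δ0: w5=1 w0=1 w1=0 w3=1 w2=1 w4=0 clk=0
  Δ1: clk:0→1
  Δ2: w5:1→0, w4:0→1
  Δ3: w1:0→1, w3:1→0
  Δ4: w3:0→1
  (4Δ to stable)
t=1 Δ0: w5=0 w0=1 w1=1 w3=1 w2=1 w4=1 clk=1
  Δ1: clk:1→0
  (1Δ to stable)

yes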